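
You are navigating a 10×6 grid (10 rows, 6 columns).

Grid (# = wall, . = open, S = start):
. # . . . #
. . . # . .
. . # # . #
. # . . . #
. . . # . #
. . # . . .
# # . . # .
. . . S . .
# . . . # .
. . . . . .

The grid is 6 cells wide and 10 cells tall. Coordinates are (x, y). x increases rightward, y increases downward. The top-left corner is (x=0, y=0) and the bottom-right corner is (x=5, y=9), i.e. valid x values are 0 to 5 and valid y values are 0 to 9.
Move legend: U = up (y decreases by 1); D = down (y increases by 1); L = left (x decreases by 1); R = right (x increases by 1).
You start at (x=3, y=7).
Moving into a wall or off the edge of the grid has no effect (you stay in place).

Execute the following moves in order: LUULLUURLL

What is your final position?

Start: (x=3, y=7)
  L (left): (x=3, y=7) -> (x=2, y=7)
  U (up): (x=2, y=7) -> (x=2, y=6)
  U (up): blocked, stay at (x=2, y=6)
  L (left): blocked, stay at (x=2, y=6)
  L (left): blocked, stay at (x=2, y=6)
  U (up): blocked, stay at (x=2, y=6)
  U (up): blocked, stay at (x=2, y=6)
  R (right): (x=2, y=6) -> (x=3, y=6)
  L (left): (x=3, y=6) -> (x=2, y=6)
  L (left): blocked, stay at (x=2, y=6)
Final: (x=2, y=6)

Answer: Final position: (x=2, y=6)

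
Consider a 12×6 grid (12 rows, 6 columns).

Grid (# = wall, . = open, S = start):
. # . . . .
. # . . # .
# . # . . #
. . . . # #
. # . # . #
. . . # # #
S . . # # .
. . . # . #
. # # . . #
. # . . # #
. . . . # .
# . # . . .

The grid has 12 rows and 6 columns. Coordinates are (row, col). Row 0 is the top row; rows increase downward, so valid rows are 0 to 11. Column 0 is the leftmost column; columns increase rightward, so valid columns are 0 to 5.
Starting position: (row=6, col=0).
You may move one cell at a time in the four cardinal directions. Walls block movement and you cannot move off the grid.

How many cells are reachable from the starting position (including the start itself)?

BFS flood-fill from (row=6, col=0):
  Distance 0: (row=6, col=0)
  Distance 1: (row=5, col=0), (row=6, col=1), (row=7, col=0)
  Distance 2: (row=4, col=0), (row=5, col=1), (row=6, col=2), (row=7, col=1), (row=8, col=0)
  Distance 3: (row=3, col=0), (row=5, col=2), (row=7, col=2), (row=9, col=0)
  Distance 4: (row=3, col=1), (row=4, col=2), (row=10, col=0)
  Distance 5: (row=2, col=1), (row=3, col=2), (row=10, col=1)
  Distance 6: (row=3, col=3), (row=10, col=2), (row=11, col=1)
  Distance 7: (row=2, col=3), (row=9, col=2), (row=10, col=3)
  Distance 8: (row=1, col=3), (row=2, col=4), (row=9, col=3), (row=11, col=3)
  Distance 9: (row=0, col=3), (row=1, col=2), (row=8, col=3), (row=11, col=4)
  Distance 10: (row=0, col=2), (row=0, col=4), (row=8, col=4), (row=11, col=5)
  Distance 11: (row=0, col=5), (row=7, col=4), (row=10, col=5)
  Distance 12: (row=1, col=5)
Total reachable: 41 (grid has 45 open cells total)

Answer: Reachable cells: 41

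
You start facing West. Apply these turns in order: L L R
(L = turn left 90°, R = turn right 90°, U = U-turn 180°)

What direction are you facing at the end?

Answer: Final heading: South

Derivation:
Start: West
  L (left (90° counter-clockwise)) -> South
  L (left (90° counter-clockwise)) -> East
  R (right (90° clockwise)) -> South
Final: South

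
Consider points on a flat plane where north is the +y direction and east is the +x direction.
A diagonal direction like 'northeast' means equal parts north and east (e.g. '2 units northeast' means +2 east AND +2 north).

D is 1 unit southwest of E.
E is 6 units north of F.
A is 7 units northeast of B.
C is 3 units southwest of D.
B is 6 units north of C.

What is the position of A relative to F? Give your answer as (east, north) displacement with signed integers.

Answer: A is at (east=3, north=15) relative to F.

Derivation:
Place F at the origin (east=0, north=0).
  E is 6 units north of F: delta (east=+0, north=+6); E at (east=0, north=6).
  D is 1 unit southwest of E: delta (east=-1, north=-1); D at (east=-1, north=5).
  C is 3 units southwest of D: delta (east=-3, north=-3); C at (east=-4, north=2).
  B is 6 units north of C: delta (east=+0, north=+6); B at (east=-4, north=8).
  A is 7 units northeast of B: delta (east=+7, north=+7); A at (east=3, north=15).
Therefore A relative to F: (east=3, north=15).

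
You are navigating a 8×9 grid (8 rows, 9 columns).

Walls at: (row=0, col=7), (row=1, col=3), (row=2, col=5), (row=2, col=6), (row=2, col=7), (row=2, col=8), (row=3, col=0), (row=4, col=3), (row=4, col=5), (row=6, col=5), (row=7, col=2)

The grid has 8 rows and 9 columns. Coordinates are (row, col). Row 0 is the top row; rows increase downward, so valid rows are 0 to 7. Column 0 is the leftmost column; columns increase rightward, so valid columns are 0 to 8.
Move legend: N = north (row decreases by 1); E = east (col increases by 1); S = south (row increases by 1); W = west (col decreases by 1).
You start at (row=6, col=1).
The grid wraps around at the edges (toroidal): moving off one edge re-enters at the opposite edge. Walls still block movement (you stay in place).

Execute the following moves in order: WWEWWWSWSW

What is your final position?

Start: (row=6, col=1)
  W (west): (row=6, col=1) -> (row=6, col=0)
  W (west): (row=6, col=0) -> (row=6, col=8)
  E (east): (row=6, col=8) -> (row=6, col=0)
  W (west): (row=6, col=0) -> (row=6, col=8)
  W (west): (row=6, col=8) -> (row=6, col=7)
  W (west): (row=6, col=7) -> (row=6, col=6)
  S (south): (row=6, col=6) -> (row=7, col=6)
  W (west): (row=7, col=6) -> (row=7, col=5)
  S (south): (row=7, col=5) -> (row=0, col=5)
  W (west): (row=0, col=5) -> (row=0, col=4)
Final: (row=0, col=4)

Answer: Final position: (row=0, col=4)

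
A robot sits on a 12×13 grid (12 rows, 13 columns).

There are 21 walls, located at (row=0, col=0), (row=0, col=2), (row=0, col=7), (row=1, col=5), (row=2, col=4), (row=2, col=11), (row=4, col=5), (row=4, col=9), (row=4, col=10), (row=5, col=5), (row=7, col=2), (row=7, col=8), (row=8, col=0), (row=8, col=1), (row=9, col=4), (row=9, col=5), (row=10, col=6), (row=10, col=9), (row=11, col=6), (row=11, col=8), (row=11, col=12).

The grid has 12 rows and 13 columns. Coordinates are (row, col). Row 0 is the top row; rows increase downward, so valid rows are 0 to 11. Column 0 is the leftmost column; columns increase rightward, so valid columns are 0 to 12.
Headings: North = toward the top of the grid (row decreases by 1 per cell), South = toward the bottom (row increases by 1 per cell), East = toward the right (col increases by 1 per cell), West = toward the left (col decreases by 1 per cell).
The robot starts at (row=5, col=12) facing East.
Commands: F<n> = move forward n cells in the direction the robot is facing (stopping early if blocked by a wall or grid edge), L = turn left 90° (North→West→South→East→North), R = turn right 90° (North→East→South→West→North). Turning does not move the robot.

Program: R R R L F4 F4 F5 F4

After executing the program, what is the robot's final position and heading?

Start: (row=5, col=12), facing East
  R: turn right, now facing South
  R: turn right, now facing West
  R: turn right, now facing North
  L: turn left, now facing West
  F4: move forward 4, now at (row=5, col=8)
  F4: move forward 2/4 (blocked), now at (row=5, col=6)
  F5: move forward 0/5 (blocked), now at (row=5, col=6)
  F4: move forward 0/4 (blocked), now at (row=5, col=6)
Final: (row=5, col=6), facing West

Answer: Final position: (row=5, col=6), facing West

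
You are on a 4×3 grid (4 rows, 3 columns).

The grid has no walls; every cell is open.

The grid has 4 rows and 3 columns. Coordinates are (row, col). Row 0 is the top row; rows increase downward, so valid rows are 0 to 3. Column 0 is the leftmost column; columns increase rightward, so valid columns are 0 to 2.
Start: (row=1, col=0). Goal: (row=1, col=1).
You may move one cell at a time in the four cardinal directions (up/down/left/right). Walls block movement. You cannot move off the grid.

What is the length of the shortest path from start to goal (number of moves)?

BFS from (row=1, col=0) until reaching (row=1, col=1):
  Distance 0: (row=1, col=0)
  Distance 1: (row=0, col=0), (row=1, col=1), (row=2, col=0)  <- goal reached here
One shortest path (1 moves): (row=1, col=0) -> (row=1, col=1)

Answer: Shortest path length: 1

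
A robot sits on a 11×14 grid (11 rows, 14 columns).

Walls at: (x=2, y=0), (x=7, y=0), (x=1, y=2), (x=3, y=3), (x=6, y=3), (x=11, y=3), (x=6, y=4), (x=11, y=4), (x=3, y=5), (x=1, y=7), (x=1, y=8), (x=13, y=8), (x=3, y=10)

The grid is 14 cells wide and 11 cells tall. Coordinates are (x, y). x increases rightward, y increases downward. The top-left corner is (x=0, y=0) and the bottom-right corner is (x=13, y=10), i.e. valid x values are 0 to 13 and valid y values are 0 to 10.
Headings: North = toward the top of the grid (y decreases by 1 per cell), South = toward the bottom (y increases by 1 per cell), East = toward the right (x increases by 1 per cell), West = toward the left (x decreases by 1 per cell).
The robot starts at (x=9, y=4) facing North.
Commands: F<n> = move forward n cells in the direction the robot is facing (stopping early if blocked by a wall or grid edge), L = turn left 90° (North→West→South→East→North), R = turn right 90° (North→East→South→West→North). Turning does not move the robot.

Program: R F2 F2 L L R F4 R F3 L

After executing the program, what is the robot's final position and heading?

Start: (x=9, y=4), facing North
  R: turn right, now facing East
  F2: move forward 1/2 (blocked), now at (x=10, y=4)
  F2: move forward 0/2 (blocked), now at (x=10, y=4)
  L: turn left, now facing North
  L: turn left, now facing West
  R: turn right, now facing North
  F4: move forward 4, now at (x=10, y=0)
  R: turn right, now facing East
  F3: move forward 3, now at (x=13, y=0)
  L: turn left, now facing North
Final: (x=13, y=0), facing North

Answer: Final position: (x=13, y=0), facing North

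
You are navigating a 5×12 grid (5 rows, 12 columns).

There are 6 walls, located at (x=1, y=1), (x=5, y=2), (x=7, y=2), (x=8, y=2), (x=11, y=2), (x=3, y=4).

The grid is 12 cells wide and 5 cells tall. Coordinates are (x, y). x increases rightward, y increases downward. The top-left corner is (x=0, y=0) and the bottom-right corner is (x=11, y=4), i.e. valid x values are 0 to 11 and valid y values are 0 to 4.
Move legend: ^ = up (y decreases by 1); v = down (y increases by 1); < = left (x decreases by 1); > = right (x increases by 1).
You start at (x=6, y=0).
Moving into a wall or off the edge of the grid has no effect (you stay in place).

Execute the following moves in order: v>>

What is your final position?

Start: (x=6, y=0)
  v (down): (x=6, y=0) -> (x=6, y=1)
  > (right): (x=6, y=1) -> (x=7, y=1)
  > (right): (x=7, y=1) -> (x=8, y=1)
Final: (x=8, y=1)

Answer: Final position: (x=8, y=1)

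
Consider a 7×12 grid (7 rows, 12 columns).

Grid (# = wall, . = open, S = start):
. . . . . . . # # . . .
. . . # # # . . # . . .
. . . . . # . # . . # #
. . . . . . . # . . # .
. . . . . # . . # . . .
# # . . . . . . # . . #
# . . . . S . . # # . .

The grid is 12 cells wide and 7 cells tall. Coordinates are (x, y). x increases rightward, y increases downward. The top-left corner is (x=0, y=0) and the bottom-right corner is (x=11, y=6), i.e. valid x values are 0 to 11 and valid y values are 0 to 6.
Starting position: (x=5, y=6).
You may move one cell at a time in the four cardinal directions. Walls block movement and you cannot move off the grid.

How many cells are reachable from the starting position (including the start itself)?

Answer: Reachable cells: 45

Derivation:
BFS flood-fill from (x=5, y=6):
  Distance 0: (x=5, y=6)
  Distance 1: (x=5, y=5), (x=4, y=6), (x=6, y=6)
  Distance 2: (x=4, y=5), (x=6, y=5), (x=3, y=6), (x=7, y=6)
  Distance 3: (x=4, y=4), (x=6, y=4), (x=3, y=5), (x=7, y=5), (x=2, y=6)
  Distance 4: (x=4, y=3), (x=6, y=3), (x=3, y=4), (x=7, y=4), (x=2, y=5), (x=1, y=6)
  Distance 5: (x=4, y=2), (x=6, y=2), (x=3, y=3), (x=5, y=3), (x=2, y=4)
  Distance 6: (x=6, y=1), (x=3, y=2), (x=2, y=3), (x=1, y=4)
  Distance 7: (x=6, y=0), (x=7, y=1), (x=2, y=2), (x=1, y=3), (x=0, y=4)
  Distance 8: (x=5, y=0), (x=2, y=1), (x=1, y=2), (x=0, y=3)
  Distance 9: (x=2, y=0), (x=4, y=0), (x=1, y=1), (x=0, y=2)
  Distance 10: (x=1, y=0), (x=3, y=0), (x=0, y=1)
  Distance 11: (x=0, y=0)
Total reachable: 45 (grid has 63 open cells total)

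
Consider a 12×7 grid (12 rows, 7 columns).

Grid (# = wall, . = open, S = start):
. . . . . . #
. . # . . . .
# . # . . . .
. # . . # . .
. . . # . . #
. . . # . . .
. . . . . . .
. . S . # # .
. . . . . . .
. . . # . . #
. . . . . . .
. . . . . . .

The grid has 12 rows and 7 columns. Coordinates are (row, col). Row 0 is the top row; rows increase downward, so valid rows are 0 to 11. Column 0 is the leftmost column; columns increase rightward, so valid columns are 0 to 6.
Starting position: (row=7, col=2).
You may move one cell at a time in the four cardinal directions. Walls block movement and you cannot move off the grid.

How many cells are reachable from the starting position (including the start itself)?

Answer: Reachable cells: 71

Derivation:
BFS flood-fill from (row=7, col=2):
  Distance 0: (row=7, col=2)
  Distance 1: (row=6, col=2), (row=7, col=1), (row=7, col=3), (row=8, col=2)
  Distance 2: (row=5, col=2), (row=6, col=1), (row=6, col=3), (row=7, col=0), (row=8, col=1), (row=8, col=3), (row=9, col=2)
  Distance 3: (row=4, col=2), (row=5, col=1), (row=6, col=0), (row=6, col=4), (row=8, col=0), (row=8, col=4), (row=9, col=1), (row=10, col=2)
  Distance 4: (row=3, col=2), (row=4, col=1), (row=5, col=0), (row=5, col=4), (row=6, col=5), (row=8, col=5), (row=9, col=0), (row=9, col=4), (row=10, col=1), (row=10, col=3), (row=11, col=2)
  Distance 5: (row=3, col=3), (row=4, col=0), (row=4, col=4), (row=5, col=5), (row=6, col=6), (row=8, col=6), (row=9, col=5), (row=10, col=0), (row=10, col=4), (row=11, col=1), (row=11, col=3)
  Distance 6: (row=2, col=3), (row=3, col=0), (row=4, col=5), (row=5, col=6), (row=7, col=6), (row=10, col=5), (row=11, col=0), (row=11, col=4)
  Distance 7: (row=1, col=3), (row=2, col=4), (row=3, col=5), (row=10, col=6), (row=11, col=5)
  Distance 8: (row=0, col=3), (row=1, col=4), (row=2, col=5), (row=3, col=6), (row=11, col=6)
  Distance 9: (row=0, col=2), (row=0, col=4), (row=1, col=5), (row=2, col=6)
  Distance 10: (row=0, col=1), (row=0, col=5), (row=1, col=6)
  Distance 11: (row=0, col=0), (row=1, col=1)
  Distance 12: (row=1, col=0), (row=2, col=1)
Total reachable: 71 (grid has 71 open cells total)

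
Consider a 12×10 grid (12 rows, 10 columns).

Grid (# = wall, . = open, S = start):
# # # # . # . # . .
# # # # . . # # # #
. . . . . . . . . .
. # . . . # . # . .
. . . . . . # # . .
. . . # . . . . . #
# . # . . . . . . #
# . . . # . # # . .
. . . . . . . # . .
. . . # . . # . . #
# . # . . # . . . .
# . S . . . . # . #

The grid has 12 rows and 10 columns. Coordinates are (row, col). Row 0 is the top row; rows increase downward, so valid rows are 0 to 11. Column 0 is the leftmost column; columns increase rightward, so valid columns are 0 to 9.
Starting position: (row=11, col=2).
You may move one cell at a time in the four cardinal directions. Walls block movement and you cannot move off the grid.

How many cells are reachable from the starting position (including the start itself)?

Answer: Reachable cells: 79

Derivation:
BFS flood-fill from (row=11, col=2):
  Distance 0: (row=11, col=2)
  Distance 1: (row=11, col=1), (row=11, col=3)
  Distance 2: (row=10, col=1), (row=10, col=3), (row=11, col=4)
  Distance 3: (row=9, col=1), (row=10, col=4), (row=11, col=5)
  Distance 4: (row=8, col=1), (row=9, col=0), (row=9, col=2), (row=9, col=4), (row=11, col=6)
  Distance 5: (row=7, col=1), (row=8, col=0), (row=8, col=2), (row=8, col=4), (row=9, col=5), (row=10, col=6)
  Distance 6: (row=6, col=1), (row=7, col=2), (row=8, col=3), (row=8, col=5), (row=10, col=7)
  Distance 7: (row=5, col=1), (row=7, col=3), (row=7, col=5), (row=8, col=6), (row=9, col=7), (row=10, col=8)
  Distance 8: (row=4, col=1), (row=5, col=0), (row=5, col=2), (row=6, col=3), (row=6, col=5), (row=9, col=8), (row=10, col=9), (row=11, col=8)
  Distance 9: (row=4, col=0), (row=4, col=2), (row=5, col=5), (row=6, col=4), (row=6, col=6), (row=8, col=8)
  Distance 10: (row=3, col=0), (row=3, col=2), (row=4, col=3), (row=4, col=5), (row=5, col=4), (row=5, col=6), (row=6, col=7), (row=7, col=8), (row=8, col=9)
  Distance 11: (row=2, col=0), (row=2, col=2), (row=3, col=3), (row=4, col=4), (row=5, col=7), (row=6, col=8), (row=7, col=9)
  Distance 12: (row=2, col=1), (row=2, col=3), (row=3, col=4), (row=5, col=8)
  Distance 13: (row=2, col=4), (row=4, col=8)
  Distance 14: (row=1, col=4), (row=2, col=5), (row=3, col=8), (row=4, col=9)
  Distance 15: (row=0, col=4), (row=1, col=5), (row=2, col=6), (row=2, col=8), (row=3, col=9)
  Distance 16: (row=2, col=7), (row=2, col=9), (row=3, col=6)
Total reachable: 79 (grid has 82 open cells total)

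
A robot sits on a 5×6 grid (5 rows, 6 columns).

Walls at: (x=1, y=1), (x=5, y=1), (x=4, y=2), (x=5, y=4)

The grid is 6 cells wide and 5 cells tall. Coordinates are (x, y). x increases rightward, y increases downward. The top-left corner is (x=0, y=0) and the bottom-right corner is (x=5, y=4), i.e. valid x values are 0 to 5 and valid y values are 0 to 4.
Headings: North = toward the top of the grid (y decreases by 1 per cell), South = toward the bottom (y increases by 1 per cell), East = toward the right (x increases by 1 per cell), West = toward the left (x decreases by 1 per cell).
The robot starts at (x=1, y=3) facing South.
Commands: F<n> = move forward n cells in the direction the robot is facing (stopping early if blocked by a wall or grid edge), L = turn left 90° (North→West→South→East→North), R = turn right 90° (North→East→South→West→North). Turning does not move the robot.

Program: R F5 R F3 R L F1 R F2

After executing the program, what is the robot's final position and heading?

Answer: Final position: (x=2, y=0), facing East

Derivation:
Start: (x=1, y=3), facing South
  R: turn right, now facing West
  F5: move forward 1/5 (blocked), now at (x=0, y=3)
  R: turn right, now facing North
  F3: move forward 3, now at (x=0, y=0)
  R: turn right, now facing East
  L: turn left, now facing North
  F1: move forward 0/1 (blocked), now at (x=0, y=0)
  R: turn right, now facing East
  F2: move forward 2, now at (x=2, y=0)
Final: (x=2, y=0), facing East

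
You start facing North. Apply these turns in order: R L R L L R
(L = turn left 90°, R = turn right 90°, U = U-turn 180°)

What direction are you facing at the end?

Answer: Final heading: North

Derivation:
Start: North
  R (right (90° clockwise)) -> East
  L (left (90° counter-clockwise)) -> North
  R (right (90° clockwise)) -> East
  L (left (90° counter-clockwise)) -> North
  L (left (90° counter-clockwise)) -> West
  R (right (90° clockwise)) -> North
Final: North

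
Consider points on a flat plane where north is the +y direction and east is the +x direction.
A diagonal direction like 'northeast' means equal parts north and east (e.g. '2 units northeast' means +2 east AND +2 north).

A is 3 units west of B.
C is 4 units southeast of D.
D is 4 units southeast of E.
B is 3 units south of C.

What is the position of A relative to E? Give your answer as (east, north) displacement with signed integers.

Place E at the origin (east=0, north=0).
  D is 4 units southeast of E: delta (east=+4, north=-4); D at (east=4, north=-4).
  C is 4 units southeast of D: delta (east=+4, north=-4); C at (east=8, north=-8).
  B is 3 units south of C: delta (east=+0, north=-3); B at (east=8, north=-11).
  A is 3 units west of B: delta (east=-3, north=+0); A at (east=5, north=-11).
Therefore A relative to E: (east=5, north=-11).

Answer: A is at (east=5, north=-11) relative to E.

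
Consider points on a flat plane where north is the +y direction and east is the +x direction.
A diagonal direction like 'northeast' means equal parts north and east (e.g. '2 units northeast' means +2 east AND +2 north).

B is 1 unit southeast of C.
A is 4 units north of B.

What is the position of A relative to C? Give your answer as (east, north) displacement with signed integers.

Place C at the origin (east=0, north=0).
  B is 1 unit southeast of C: delta (east=+1, north=-1); B at (east=1, north=-1).
  A is 4 units north of B: delta (east=+0, north=+4); A at (east=1, north=3).
Therefore A relative to C: (east=1, north=3).

Answer: A is at (east=1, north=3) relative to C.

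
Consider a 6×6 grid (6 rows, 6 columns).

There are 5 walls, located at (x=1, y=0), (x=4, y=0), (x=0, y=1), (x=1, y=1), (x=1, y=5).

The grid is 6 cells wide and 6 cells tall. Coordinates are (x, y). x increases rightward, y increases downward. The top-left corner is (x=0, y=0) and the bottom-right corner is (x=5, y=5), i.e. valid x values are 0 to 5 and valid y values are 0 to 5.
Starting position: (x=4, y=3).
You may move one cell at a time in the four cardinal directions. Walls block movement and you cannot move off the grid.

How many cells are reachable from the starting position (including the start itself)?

Answer: Reachable cells: 30

Derivation:
BFS flood-fill from (x=4, y=3):
  Distance 0: (x=4, y=3)
  Distance 1: (x=4, y=2), (x=3, y=3), (x=5, y=3), (x=4, y=4)
  Distance 2: (x=4, y=1), (x=3, y=2), (x=5, y=2), (x=2, y=3), (x=3, y=4), (x=5, y=4), (x=4, y=5)
  Distance 3: (x=3, y=1), (x=5, y=1), (x=2, y=2), (x=1, y=3), (x=2, y=4), (x=3, y=5), (x=5, y=5)
  Distance 4: (x=3, y=0), (x=5, y=0), (x=2, y=1), (x=1, y=2), (x=0, y=3), (x=1, y=4), (x=2, y=5)
  Distance 5: (x=2, y=0), (x=0, y=2), (x=0, y=4)
  Distance 6: (x=0, y=5)
Total reachable: 30 (grid has 31 open cells total)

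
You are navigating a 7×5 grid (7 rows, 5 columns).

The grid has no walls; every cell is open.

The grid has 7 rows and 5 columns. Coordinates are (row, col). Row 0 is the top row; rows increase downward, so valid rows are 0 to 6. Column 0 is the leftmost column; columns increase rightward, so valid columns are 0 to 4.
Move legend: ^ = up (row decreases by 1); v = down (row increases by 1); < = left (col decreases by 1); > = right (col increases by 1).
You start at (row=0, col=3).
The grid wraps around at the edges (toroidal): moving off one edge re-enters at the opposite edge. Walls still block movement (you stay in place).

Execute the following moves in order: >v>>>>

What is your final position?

Start: (row=0, col=3)
  > (right): (row=0, col=3) -> (row=0, col=4)
  v (down): (row=0, col=4) -> (row=1, col=4)
  > (right): (row=1, col=4) -> (row=1, col=0)
  > (right): (row=1, col=0) -> (row=1, col=1)
  > (right): (row=1, col=1) -> (row=1, col=2)
  > (right): (row=1, col=2) -> (row=1, col=3)
Final: (row=1, col=3)

Answer: Final position: (row=1, col=3)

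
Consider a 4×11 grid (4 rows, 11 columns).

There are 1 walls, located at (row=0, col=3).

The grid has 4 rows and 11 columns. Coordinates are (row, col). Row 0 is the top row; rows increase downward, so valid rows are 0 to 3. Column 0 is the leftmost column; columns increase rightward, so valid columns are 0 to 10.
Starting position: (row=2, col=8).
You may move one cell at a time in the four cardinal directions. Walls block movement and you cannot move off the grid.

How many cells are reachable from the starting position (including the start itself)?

BFS flood-fill from (row=2, col=8):
  Distance 0: (row=2, col=8)
  Distance 1: (row=1, col=8), (row=2, col=7), (row=2, col=9), (row=3, col=8)
  Distance 2: (row=0, col=8), (row=1, col=7), (row=1, col=9), (row=2, col=6), (row=2, col=10), (row=3, col=7), (row=3, col=9)
  Distance 3: (row=0, col=7), (row=0, col=9), (row=1, col=6), (row=1, col=10), (row=2, col=5), (row=3, col=6), (row=3, col=10)
  Distance 4: (row=0, col=6), (row=0, col=10), (row=1, col=5), (row=2, col=4), (row=3, col=5)
  Distance 5: (row=0, col=5), (row=1, col=4), (row=2, col=3), (row=3, col=4)
  Distance 6: (row=0, col=4), (row=1, col=3), (row=2, col=2), (row=3, col=3)
  Distance 7: (row=1, col=2), (row=2, col=1), (row=3, col=2)
  Distance 8: (row=0, col=2), (row=1, col=1), (row=2, col=0), (row=3, col=1)
  Distance 9: (row=0, col=1), (row=1, col=0), (row=3, col=0)
  Distance 10: (row=0, col=0)
Total reachable: 43 (grid has 43 open cells total)

Answer: Reachable cells: 43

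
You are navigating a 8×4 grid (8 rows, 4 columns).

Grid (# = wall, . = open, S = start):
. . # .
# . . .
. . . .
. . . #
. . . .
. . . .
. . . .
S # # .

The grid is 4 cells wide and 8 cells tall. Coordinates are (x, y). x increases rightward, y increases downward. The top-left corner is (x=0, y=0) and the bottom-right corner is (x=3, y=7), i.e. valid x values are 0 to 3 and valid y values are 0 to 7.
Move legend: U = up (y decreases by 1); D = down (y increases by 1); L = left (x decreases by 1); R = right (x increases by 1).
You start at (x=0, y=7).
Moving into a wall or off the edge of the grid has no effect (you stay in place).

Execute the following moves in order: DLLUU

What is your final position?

Answer: Final position: (x=0, y=5)

Derivation:
Start: (x=0, y=7)
  D (down): blocked, stay at (x=0, y=7)
  L (left): blocked, stay at (x=0, y=7)
  L (left): blocked, stay at (x=0, y=7)
  U (up): (x=0, y=7) -> (x=0, y=6)
  U (up): (x=0, y=6) -> (x=0, y=5)
Final: (x=0, y=5)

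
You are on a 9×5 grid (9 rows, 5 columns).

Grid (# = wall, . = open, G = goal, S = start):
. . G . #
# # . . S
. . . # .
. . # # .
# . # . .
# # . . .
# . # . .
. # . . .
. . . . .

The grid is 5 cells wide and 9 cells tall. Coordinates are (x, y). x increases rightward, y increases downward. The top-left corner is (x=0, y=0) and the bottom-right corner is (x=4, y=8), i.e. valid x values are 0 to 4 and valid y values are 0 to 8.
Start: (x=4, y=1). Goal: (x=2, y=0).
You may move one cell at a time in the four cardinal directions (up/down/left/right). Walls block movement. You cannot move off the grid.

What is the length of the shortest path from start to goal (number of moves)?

BFS from (x=4, y=1) until reaching (x=2, y=0):
  Distance 0: (x=4, y=1)
  Distance 1: (x=3, y=1), (x=4, y=2)
  Distance 2: (x=3, y=0), (x=2, y=1), (x=4, y=3)
  Distance 3: (x=2, y=0), (x=2, y=2), (x=4, y=4)  <- goal reached here
One shortest path (3 moves): (x=4, y=1) -> (x=3, y=1) -> (x=2, y=1) -> (x=2, y=0)

Answer: Shortest path length: 3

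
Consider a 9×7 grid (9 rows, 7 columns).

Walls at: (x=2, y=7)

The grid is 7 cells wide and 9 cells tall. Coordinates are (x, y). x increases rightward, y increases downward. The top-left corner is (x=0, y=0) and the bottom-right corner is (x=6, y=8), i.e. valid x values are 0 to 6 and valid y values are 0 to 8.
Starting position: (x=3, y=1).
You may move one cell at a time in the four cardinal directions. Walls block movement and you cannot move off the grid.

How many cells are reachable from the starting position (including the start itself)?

BFS flood-fill from (x=3, y=1):
  Distance 0: (x=3, y=1)
  Distance 1: (x=3, y=0), (x=2, y=1), (x=4, y=1), (x=3, y=2)
  Distance 2: (x=2, y=0), (x=4, y=0), (x=1, y=1), (x=5, y=1), (x=2, y=2), (x=4, y=2), (x=3, y=3)
  Distance 3: (x=1, y=0), (x=5, y=0), (x=0, y=1), (x=6, y=1), (x=1, y=2), (x=5, y=2), (x=2, y=3), (x=4, y=3), (x=3, y=4)
  Distance 4: (x=0, y=0), (x=6, y=0), (x=0, y=2), (x=6, y=2), (x=1, y=3), (x=5, y=3), (x=2, y=4), (x=4, y=4), (x=3, y=5)
  Distance 5: (x=0, y=3), (x=6, y=3), (x=1, y=4), (x=5, y=4), (x=2, y=5), (x=4, y=5), (x=3, y=6)
  Distance 6: (x=0, y=4), (x=6, y=4), (x=1, y=5), (x=5, y=5), (x=2, y=6), (x=4, y=6), (x=3, y=7)
  Distance 7: (x=0, y=5), (x=6, y=5), (x=1, y=6), (x=5, y=6), (x=4, y=7), (x=3, y=8)
  Distance 8: (x=0, y=6), (x=6, y=6), (x=1, y=7), (x=5, y=7), (x=2, y=8), (x=4, y=8)
  Distance 9: (x=0, y=7), (x=6, y=7), (x=1, y=8), (x=5, y=8)
  Distance 10: (x=0, y=8), (x=6, y=8)
Total reachable: 62 (grid has 62 open cells total)

Answer: Reachable cells: 62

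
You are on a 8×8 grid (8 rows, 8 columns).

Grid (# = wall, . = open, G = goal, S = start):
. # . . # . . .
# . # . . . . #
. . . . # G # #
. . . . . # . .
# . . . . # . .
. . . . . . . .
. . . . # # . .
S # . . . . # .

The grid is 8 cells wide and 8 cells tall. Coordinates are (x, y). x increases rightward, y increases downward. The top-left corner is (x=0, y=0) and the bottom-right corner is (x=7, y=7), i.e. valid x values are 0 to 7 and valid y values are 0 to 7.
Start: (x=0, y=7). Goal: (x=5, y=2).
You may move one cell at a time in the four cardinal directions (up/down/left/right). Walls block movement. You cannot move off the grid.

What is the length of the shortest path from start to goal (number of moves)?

Answer: Shortest path length: 12

Derivation:
BFS from (x=0, y=7) until reaching (x=5, y=2):
  Distance 0: (x=0, y=7)
  Distance 1: (x=0, y=6)
  Distance 2: (x=0, y=5), (x=1, y=6)
  Distance 3: (x=1, y=5), (x=2, y=6)
  Distance 4: (x=1, y=4), (x=2, y=5), (x=3, y=6), (x=2, y=7)
  Distance 5: (x=1, y=3), (x=2, y=4), (x=3, y=5), (x=3, y=7)
  Distance 6: (x=1, y=2), (x=0, y=3), (x=2, y=3), (x=3, y=4), (x=4, y=5), (x=4, y=7)
  Distance 7: (x=1, y=1), (x=0, y=2), (x=2, y=2), (x=3, y=3), (x=4, y=4), (x=5, y=5), (x=5, y=7)
  Distance 8: (x=3, y=2), (x=4, y=3), (x=6, y=5)
  Distance 9: (x=3, y=1), (x=6, y=4), (x=7, y=5), (x=6, y=6)
  Distance 10: (x=3, y=0), (x=4, y=1), (x=6, y=3), (x=7, y=4), (x=7, y=6)
  Distance 11: (x=2, y=0), (x=5, y=1), (x=7, y=3), (x=7, y=7)
  Distance 12: (x=5, y=0), (x=6, y=1), (x=5, y=2)  <- goal reached here
One shortest path (12 moves): (x=0, y=7) -> (x=0, y=6) -> (x=1, y=6) -> (x=2, y=6) -> (x=3, y=6) -> (x=3, y=5) -> (x=3, y=4) -> (x=3, y=3) -> (x=3, y=2) -> (x=3, y=1) -> (x=4, y=1) -> (x=5, y=1) -> (x=5, y=2)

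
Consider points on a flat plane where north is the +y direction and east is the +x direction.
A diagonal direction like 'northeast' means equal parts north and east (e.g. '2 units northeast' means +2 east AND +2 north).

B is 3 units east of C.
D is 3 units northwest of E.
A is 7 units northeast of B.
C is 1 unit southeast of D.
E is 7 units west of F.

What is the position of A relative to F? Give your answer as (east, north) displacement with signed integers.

Answer: A is at (east=1, north=9) relative to F.

Derivation:
Place F at the origin (east=0, north=0).
  E is 7 units west of F: delta (east=-7, north=+0); E at (east=-7, north=0).
  D is 3 units northwest of E: delta (east=-3, north=+3); D at (east=-10, north=3).
  C is 1 unit southeast of D: delta (east=+1, north=-1); C at (east=-9, north=2).
  B is 3 units east of C: delta (east=+3, north=+0); B at (east=-6, north=2).
  A is 7 units northeast of B: delta (east=+7, north=+7); A at (east=1, north=9).
Therefore A relative to F: (east=1, north=9).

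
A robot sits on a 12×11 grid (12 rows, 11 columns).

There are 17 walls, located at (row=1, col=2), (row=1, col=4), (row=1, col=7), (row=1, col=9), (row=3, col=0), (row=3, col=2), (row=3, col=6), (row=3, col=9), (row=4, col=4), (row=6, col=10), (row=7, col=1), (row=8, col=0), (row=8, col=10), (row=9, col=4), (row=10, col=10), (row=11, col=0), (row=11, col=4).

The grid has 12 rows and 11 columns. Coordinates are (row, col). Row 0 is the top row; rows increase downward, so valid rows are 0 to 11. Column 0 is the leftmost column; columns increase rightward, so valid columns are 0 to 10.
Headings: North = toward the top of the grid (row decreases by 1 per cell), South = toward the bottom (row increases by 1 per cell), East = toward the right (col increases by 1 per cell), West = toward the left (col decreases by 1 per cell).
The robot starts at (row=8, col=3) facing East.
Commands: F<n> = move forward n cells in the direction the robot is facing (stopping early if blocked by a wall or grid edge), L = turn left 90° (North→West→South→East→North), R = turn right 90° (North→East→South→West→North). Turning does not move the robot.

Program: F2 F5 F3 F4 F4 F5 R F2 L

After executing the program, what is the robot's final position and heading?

Answer: Final position: (row=10, col=9), facing East

Derivation:
Start: (row=8, col=3), facing East
  F2: move forward 2, now at (row=8, col=5)
  F5: move forward 4/5 (blocked), now at (row=8, col=9)
  F3: move forward 0/3 (blocked), now at (row=8, col=9)
  F4: move forward 0/4 (blocked), now at (row=8, col=9)
  F4: move forward 0/4 (blocked), now at (row=8, col=9)
  F5: move forward 0/5 (blocked), now at (row=8, col=9)
  R: turn right, now facing South
  F2: move forward 2, now at (row=10, col=9)
  L: turn left, now facing East
Final: (row=10, col=9), facing East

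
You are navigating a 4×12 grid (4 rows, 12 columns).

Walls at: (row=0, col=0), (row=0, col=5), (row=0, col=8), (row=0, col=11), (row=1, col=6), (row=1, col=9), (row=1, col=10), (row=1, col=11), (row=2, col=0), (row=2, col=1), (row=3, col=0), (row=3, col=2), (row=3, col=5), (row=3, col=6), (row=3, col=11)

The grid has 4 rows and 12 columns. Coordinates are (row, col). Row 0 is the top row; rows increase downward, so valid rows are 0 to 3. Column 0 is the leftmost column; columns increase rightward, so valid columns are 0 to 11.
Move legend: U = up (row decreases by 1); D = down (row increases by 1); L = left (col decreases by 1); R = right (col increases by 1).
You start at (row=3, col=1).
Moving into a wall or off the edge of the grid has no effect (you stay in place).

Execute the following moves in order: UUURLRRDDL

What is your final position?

Answer: Final position: (row=3, col=1)

Derivation:
Start: (row=3, col=1)
  [×3]U (up): blocked, stay at (row=3, col=1)
  R (right): blocked, stay at (row=3, col=1)
  L (left): blocked, stay at (row=3, col=1)
  R (right): blocked, stay at (row=3, col=1)
  R (right): blocked, stay at (row=3, col=1)
  D (down): blocked, stay at (row=3, col=1)
  D (down): blocked, stay at (row=3, col=1)
  L (left): blocked, stay at (row=3, col=1)
Final: (row=3, col=1)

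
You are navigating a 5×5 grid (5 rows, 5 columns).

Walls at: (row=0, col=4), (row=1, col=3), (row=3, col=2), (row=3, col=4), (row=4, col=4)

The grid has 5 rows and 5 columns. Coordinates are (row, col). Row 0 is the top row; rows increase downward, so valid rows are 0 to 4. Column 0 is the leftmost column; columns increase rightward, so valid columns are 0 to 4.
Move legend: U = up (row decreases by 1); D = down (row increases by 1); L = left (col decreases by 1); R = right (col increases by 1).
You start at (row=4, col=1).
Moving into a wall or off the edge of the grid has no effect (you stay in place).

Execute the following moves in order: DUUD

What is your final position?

Answer: Final position: (row=3, col=1)

Derivation:
Start: (row=4, col=1)
  D (down): blocked, stay at (row=4, col=1)
  U (up): (row=4, col=1) -> (row=3, col=1)
  U (up): (row=3, col=1) -> (row=2, col=1)
  D (down): (row=2, col=1) -> (row=3, col=1)
Final: (row=3, col=1)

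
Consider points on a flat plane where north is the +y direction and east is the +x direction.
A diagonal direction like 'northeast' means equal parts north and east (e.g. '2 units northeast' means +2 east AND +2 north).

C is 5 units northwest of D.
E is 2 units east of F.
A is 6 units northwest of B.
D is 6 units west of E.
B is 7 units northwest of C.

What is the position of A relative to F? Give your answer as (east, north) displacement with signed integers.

Place F at the origin (east=0, north=0).
  E is 2 units east of F: delta (east=+2, north=+0); E at (east=2, north=0).
  D is 6 units west of E: delta (east=-6, north=+0); D at (east=-4, north=0).
  C is 5 units northwest of D: delta (east=-5, north=+5); C at (east=-9, north=5).
  B is 7 units northwest of C: delta (east=-7, north=+7); B at (east=-16, north=12).
  A is 6 units northwest of B: delta (east=-6, north=+6); A at (east=-22, north=18).
Therefore A relative to F: (east=-22, north=18).

Answer: A is at (east=-22, north=18) relative to F.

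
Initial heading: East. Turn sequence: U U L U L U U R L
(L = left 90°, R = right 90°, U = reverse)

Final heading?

Answer: Final heading: East

Derivation:
Start: East
  U (U-turn (180°)) -> West
  U (U-turn (180°)) -> East
  L (left (90° counter-clockwise)) -> North
  U (U-turn (180°)) -> South
  L (left (90° counter-clockwise)) -> East
  U (U-turn (180°)) -> West
  U (U-turn (180°)) -> East
  R (right (90° clockwise)) -> South
  L (left (90° counter-clockwise)) -> East
Final: East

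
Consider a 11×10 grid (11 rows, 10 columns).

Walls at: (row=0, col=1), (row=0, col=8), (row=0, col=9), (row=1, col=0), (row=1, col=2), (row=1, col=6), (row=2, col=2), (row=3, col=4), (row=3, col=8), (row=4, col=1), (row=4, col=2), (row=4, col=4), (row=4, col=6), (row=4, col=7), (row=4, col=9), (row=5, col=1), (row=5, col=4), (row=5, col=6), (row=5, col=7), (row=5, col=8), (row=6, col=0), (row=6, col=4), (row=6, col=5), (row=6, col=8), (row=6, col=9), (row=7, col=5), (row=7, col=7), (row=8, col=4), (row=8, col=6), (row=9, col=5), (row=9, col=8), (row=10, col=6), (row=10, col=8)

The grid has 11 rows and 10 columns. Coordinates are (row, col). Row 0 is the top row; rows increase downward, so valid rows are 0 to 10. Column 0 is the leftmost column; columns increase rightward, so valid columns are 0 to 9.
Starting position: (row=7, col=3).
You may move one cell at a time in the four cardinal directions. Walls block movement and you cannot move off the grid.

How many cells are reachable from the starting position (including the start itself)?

Answer: Reachable cells: 60

Derivation:
BFS flood-fill from (row=7, col=3):
  Distance 0: (row=7, col=3)
  Distance 1: (row=6, col=3), (row=7, col=2), (row=7, col=4), (row=8, col=3)
  Distance 2: (row=5, col=3), (row=6, col=2), (row=7, col=1), (row=8, col=2), (row=9, col=3)
  Distance 3: (row=4, col=3), (row=5, col=2), (row=6, col=1), (row=7, col=0), (row=8, col=1), (row=9, col=2), (row=9, col=4), (row=10, col=3)
  Distance 4: (row=3, col=3), (row=8, col=0), (row=9, col=1), (row=10, col=2), (row=10, col=4)
  Distance 5: (row=2, col=3), (row=3, col=2), (row=9, col=0), (row=10, col=1), (row=10, col=5)
  Distance 6: (row=1, col=3), (row=2, col=4), (row=3, col=1), (row=10, col=0)
  Distance 7: (row=0, col=3), (row=1, col=4), (row=2, col=1), (row=2, col=5), (row=3, col=0)
  Distance 8: (row=0, col=2), (row=0, col=4), (row=1, col=1), (row=1, col=5), (row=2, col=0), (row=2, col=6), (row=3, col=5), (row=4, col=0)
  Distance 9: (row=0, col=5), (row=2, col=7), (row=3, col=6), (row=4, col=5), (row=5, col=0)
  Distance 10: (row=0, col=6), (row=1, col=7), (row=2, col=8), (row=3, col=7), (row=5, col=5)
  Distance 11: (row=0, col=7), (row=1, col=8), (row=2, col=9)
  Distance 12: (row=1, col=9), (row=3, col=9)
Total reachable: 60 (grid has 77 open cells total)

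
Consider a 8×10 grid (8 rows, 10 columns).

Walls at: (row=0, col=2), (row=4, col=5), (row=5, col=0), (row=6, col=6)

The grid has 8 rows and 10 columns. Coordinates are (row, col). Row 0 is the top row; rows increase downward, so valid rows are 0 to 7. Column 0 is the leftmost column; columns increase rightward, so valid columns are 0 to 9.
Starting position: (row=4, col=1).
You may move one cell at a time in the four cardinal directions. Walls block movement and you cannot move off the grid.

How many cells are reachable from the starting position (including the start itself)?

BFS flood-fill from (row=4, col=1):
  Distance 0: (row=4, col=1)
  Distance 1: (row=3, col=1), (row=4, col=0), (row=4, col=2), (row=5, col=1)
  Distance 2: (row=2, col=1), (row=3, col=0), (row=3, col=2), (row=4, col=3), (row=5, col=2), (row=6, col=1)
  Distance 3: (row=1, col=1), (row=2, col=0), (row=2, col=2), (row=3, col=3), (row=4, col=4), (row=5, col=3), (row=6, col=0), (row=6, col=2), (row=7, col=1)
  Distance 4: (row=0, col=1), (row=1, col=0), (row=1, col=2), (row=2, col=3), (row=3, col=4), (row=5, col=4), (row=6, col=3), (row=7, col=0), (row=7, col=2)
  Distance 5: (row=0, col=0), (row=1, col=3), (row=2, col=4), (row=3, col=5), (row=5, col=5), (row=6, col=4), (row=7, col=3)
  Distance 6: (row=0, col=3), (row=1, col=4), (row=2, col=5), (row=3, col=6), (row=5, col=6), (row=6, col=5), (row=7, col=4)
  Distance 7: (row=0, col=4), (row=1, col=5), (row=2, col=6), (row=3, col=7), (row=4, col=6), (row=5, col=7), (row=7, col=5)
  Distance 8: (row=0, col=5), (row=1, col=6), (row=2, col=7), (row=3, col=8), (row=4, col=7), (row=5, col=8), (row=6, col=7), (row=7, col=6)
  Distance 9: (row=0, col=6), (row=1, col=7), (row=2, col=8), (row=3, col=9), (row=4, col=8), (row=5, col=9), (row=6, col=8), (row=7, col=7)
  Distance 10: (row=0, col=7), (row=1, col=8), (row=2, col=9), (row=4, col=9), (row=6, col=9), (row=7, col=8)
  Distance 11: (row=0, col=8), (row=1, col=9), (row=7, col=9)
  Distance 12: (row=0, col=9)
Total reachable: 76 (grid has 76 open cells total)

Answer: Reachable cells: 76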